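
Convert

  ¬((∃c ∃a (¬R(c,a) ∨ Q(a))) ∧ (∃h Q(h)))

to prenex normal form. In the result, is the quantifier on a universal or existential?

Drive negations inward (¬∀x A ≡ ∃x ¬A, ¬∃x A ≡ ∀x ¬A, De Morgan for ∧/∨):
  (∀c ∀a (R(c,a) ∧ ¬Q(a))) ∨ (∀h ¬Q(h))
All bound variables are already distinct, so no renaming is needed.
Pull the quantifiers to the front (each side's bound variable is not free in the other side):
  ∀c ∀a ∀h (R(c,a) ∧ ¬Q(a) ∨ ¬Q(h))
The quantifier ∃a sits under an odd number of negations, so it flips to ∀a.

universal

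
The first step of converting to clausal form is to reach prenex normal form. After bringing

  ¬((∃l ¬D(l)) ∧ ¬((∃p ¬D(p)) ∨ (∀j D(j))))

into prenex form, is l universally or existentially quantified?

universal

Move each ¬ inward, flipping quantifiers it crosses:
  (∀l D(l)) ∨ (∃p ¬D(p)) ∨ (∀j D(j))
All bound variables are already distinct, so no renaming is needed.
Finally move all quantifiers to the prefix:
  ∀l ∃p ∀j (D(l) ∨ ¬D(p) ∨ D(j))
The quantifier ∃l sits under an odd number of negations, so it flips to ∀l.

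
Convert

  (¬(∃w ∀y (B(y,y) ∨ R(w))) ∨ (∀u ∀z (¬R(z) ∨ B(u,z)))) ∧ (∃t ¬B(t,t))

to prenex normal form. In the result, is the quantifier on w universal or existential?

universal

Drive negations inward (¬∀x A ≡ ∃x ¬A, ¬∃x A ≡ ∀x ¬A, De Morgan for ∧/∨):
  ((∀w ∃y (¬B(y,y) ∧ ¬R(w))) ∨ (∀u ∀z (¬R(z) ∨ B(u,z)))) ∧ (∃t ¬B(t,t))
All bound variables are already distinct, so no renaming is needed.
Pull the quantifiers to the front (each side's bound variable is not free in the other side):
  ∀w ∃y ∀u ∀z ∃t ((¬B(y,y) ∧ ¬R(w) ∨ ¬R(z) ∨ B(u,z)) ∧ ¬B(t,t))
The quantifier ∃w sits under an odd number of negations, so it flips to ∀w.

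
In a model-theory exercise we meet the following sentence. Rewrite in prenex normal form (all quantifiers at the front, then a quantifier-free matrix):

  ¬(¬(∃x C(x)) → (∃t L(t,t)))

∀x ∀t (¬C(x) ∧ ¬L(t,t))

First replace A → B with ¬A ∨ B.
  ¬(¬¬(∃x C(x)) ∨ (∃t L(t,t)))
Drive negations inward (¬∀x A ≡ ∃x ¬A, ¬∃x A ≡ ∀x ¬A, De Morgan for ∧/∨):
  (∀x ¬C(x)) ∧ (∀t ¬L(t,t))
Pull the quantifiers to the front (each side's bound variable is not free in the other side):
  ∀x ∀t (¬C(x) ∧ ¬L(t,t))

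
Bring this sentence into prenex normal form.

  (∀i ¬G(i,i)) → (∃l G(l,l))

First replace A → B with ¬A ∨ B.
  ¬(∀i ¬G(i,i)) ∨ (∃l G(l,l))
Move each ¬ inward, flipping quantifiers it crosses:
  (∃i G(i,i)) ∨ (∃l G(l,l))
Finally move all quantifiers to the prefix:
  ∃i ∃l (G(i,i) ∨ G(l,l))

∃i ∃l (G(i,i) ∨ G(l,l))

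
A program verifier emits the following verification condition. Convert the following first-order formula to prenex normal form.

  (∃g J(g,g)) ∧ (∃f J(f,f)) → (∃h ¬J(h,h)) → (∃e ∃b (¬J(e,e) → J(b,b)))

∀g ∀f ∀h ∃e ∃b (¬J(g,g) ∨ ¬J(f,f) ∨ J(h,h) ∨ J(e,e) ∨ J(b,b))

Rewrite implications/biconditionals: A → B as ¬A ∨ B.
  ¬((∃g J(g,g)) ∧ (∃f J(f,f))) ∨ ¬(∃h ¬J(h,h)) ∨ (∃e ∃b (¬¬J(e,e) ∨ J(b,b)))
Move each ¬ inward, flipping quantifiers it crosses:
  (∀g ¬J(g,g)) ∨ (∀f ¬J(f,f)) ∨ (∀h J(h,h)) ∨ (∃e ∃b (J(e,e) ∨ J(b,b)))
All bound variables are already distinct, so no renaming is needed.
Extract every quantifier outward, since the variables are now distinct and don't occur free across branches:
  ∀g ∀f ∀h ∃e ∃b (¬J(g,g) ∨ ¬J(f,f) ∨ J(h,h) ∨ J(e,e) ∨ J(b,b))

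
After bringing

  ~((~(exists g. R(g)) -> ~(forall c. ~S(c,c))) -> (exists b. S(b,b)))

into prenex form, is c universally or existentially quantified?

Rewrite implications/biconditionals: A → B as ¬A ∨ B.
  ~(~(~~(exists g. R(g)) | ~(forall c. ~S(c,c))) | (exists b. S(b,b)))
Drive negations inward (¬∀x A ≡ ∃x ¬A, ¬∃x A ≡ ∀x ¬A, De Morgan for ∧/∨):
  ((exists g. R(g)) | (exists c. S(c,c))) & (forall b. ~S(b,b))
All bound variables are already distinct, so no renaming is needed.
Finally move all quantifiers to the prefix:
  exists g. exists c. forall b. ((R(g) | S(c,c)) & ~S(b,b))
The quantifier forall c sits under an odd number of negations (counting the antecedent side of each →), so it flips to exists c.

existential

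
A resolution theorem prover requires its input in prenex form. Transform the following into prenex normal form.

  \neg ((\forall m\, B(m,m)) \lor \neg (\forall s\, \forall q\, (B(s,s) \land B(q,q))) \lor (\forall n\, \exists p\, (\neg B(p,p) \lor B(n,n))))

Drive negations inward (¬∀x A ≡ ∃x ¬A, ¬∃x A ≡ ∀x ¬A, De Morgan for ∧/∨):
  (\exists m\, \neg B(m,m)) \land (\forall s\, \forall q\, (B(s,s) \land B(q,q))) \land (\exists n\, \forall p\, (B(p,p) \land \neg B(n,n)))
All bound variables are already distinct, so no renaming is needed.
Extract every quantifier outward, since the variables are now distinct and don't occur free across branches:
  \exists m\, \forall s\, \forall q\, \exists n\, \forall p\, (\neg B(m,m) \land B(s,s) \land B(q,q) \land B(p,p) \land \neg B(n,n))

\exists m\, \forall s\, \forall q\, \exists n\, \forall p\, (\neg B(m,m) \land B(s,s) \land B(q,q) \land B(p,p) \land \neg B(n,n))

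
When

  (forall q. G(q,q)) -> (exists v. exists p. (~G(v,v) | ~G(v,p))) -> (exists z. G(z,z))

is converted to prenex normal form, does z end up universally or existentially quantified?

Rewrite implications/biconditionals: A → B as ¬A ∨ B.
  ~(forall q. G(q,q)) | ~(exists v. exists p. (~G(v,v) | ~G(v,p))) | (exists z. G(z,z))
Move each ¬ inward, flipping quantifiers it crosses:
  (exists q. ~G(q,q)) | (forall v. forall p. (G(v,v) & G(v,p))) | (exists z. G(z,z))
Finally move all quantifiers to the prefix:
  exists q. forall v. forall p. exists z. (~G(q,q) | G(v,v) & G(v,p) | G(z,z))
The quantifier exists z sits under an even number of negations (counting the antecedent side of each →), so it remains existential.

existential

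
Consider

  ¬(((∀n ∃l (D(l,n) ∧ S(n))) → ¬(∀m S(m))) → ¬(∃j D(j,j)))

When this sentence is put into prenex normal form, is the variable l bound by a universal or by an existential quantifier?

universal

First replace A → B with ¬A ∨ B.
  ¬(¬(¬(∀n ∃l (D(l,n) ∧ S(n))) ∨ ¬(∀m S(m))) ∨ ¬(∃j D(j,j)))
Drive negations inward (¬∀x A ≡ ∃x ¬A, ¬∃x A ≡ ∀x ¬A, De Morgan for ∧/∨):
  ((∃n ∀l (¬D(l,n) ∨ ¬S(n))) ∨ (∃m ¬S(m))) ∧ (∃j D(j,j))
Extract every quantifier outward, since the variables are now distinct and don't occur free across branches:
  ∃n ∀l ∃m ∃j ((¬D(l,n) ∨ ¬S(n) ∨ ¬S(m)) ∧ D(j,j))
The quantifier ∃l sits under an odd number of negations (counting the antecedent side of each →), so it flips to ∀l.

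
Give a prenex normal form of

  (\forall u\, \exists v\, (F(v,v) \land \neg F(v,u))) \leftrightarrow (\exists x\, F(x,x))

\exists u\, \forall v\, \exists x\, \forall y\, \forall u1\, \exists r\, ((\neg F(v,v) \lor F(v,u) \lor F(x,x)) \land (\neg F(y,y) \lor F(r,r) \land \neg F(r,u1)))

First replace A → B with ¬A ∨ B; A ↔ B as (¬A ∨ B) ∧ (¬B ∨ A).
  (\neg (\forall u\, \exists v\, (F(v,v) \land \neg F(v,u))) \lor (\exists x\, F(x,x))) \land (\neg (\exists x\, F(x,x)) \lor (\forall u\, \exists v\, (F(v,v) \land \neg F(v,u))))
Move each ¬ inward, flipping quantifiers it crosses:
  ((\exists u\, \forall v\, (\neg F(v,v) \lor F(v,u))) \lor (\exists x\, F(x,x))) \land ((\forall x\, \neg F(x,x)) \lor (\forall u\, \exists v\, (F(v,v) \land \neg F(v,u))))
Rename bound variables to avoid capture: x↦y, u↦u1, v↦r.
  ((\exists u\, \forall v\, (\neg F(v,v) \lor F(v,u))) \lor (\exists x\, F(x,x))) \land ((\forall y\, \neg F(y,y)) \lor (\forall u1\, \exists r\, (F(r,r) \land \neg F(r,u1))))
Pull the quantifiers to the front (each side's bound variable is not free in the other side):
  \exists u\, \forall v\, \exists x\, \forall y\, \forall u1\, \exists r\, ((\neg F(v,v) \lor F(v,u) \lor F(x,x)) \land (\neg F(y,y) \lor F(r,r) \land \neg F(r,u1)))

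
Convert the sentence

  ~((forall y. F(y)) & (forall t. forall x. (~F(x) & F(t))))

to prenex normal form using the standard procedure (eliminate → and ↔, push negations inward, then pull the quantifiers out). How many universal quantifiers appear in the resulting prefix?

Drive negations inward (¬∀x A ≡ ∃x ¬A, ¬∃x A ≡ ∀x ¬A, De Morgan for ∧/∨):
  (exists y. ~F(y)) | (exists t. exists x. (F(x) | ~F(t)))
Pull the quantifiers to the front (each side's bound variable is not free in the other side):
  exists y. exists t. exists x. (~F(y) | F(x) | ~F(t))
The prefix is exists y exists t exists x: 0 universal, 3 existential.

0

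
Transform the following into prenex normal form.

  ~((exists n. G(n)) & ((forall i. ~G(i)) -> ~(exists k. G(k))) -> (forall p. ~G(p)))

First replace A → B with ¬A ∨ B.
  ~(~((exists n. G(n)) & (~(forall i. ~G(i)) | ~(exists k. G(k)))) | (forall p. ~G(p)))
Drive negations inward (¬∀x A ≡ ∃x ¬A, ¬∃x A ≡ ∀x ¬A, De Morgan for ∧/∨):
  (exists n. G(n)) & ((exists i. G(i)) | (forall k. ~G(k))) & (exists p. G(p))
All bound variables are already distinct, so no renaming is needed.
Extract every quantifier outward, since the variables are now distinct and don't occur free across branches:
  exists n. exists i. forall k. exists p. (G(n) & (G(i) | ~G(k)) & G(p))

exists n. exists i. forall k. exists p. (G(n) & (G(i) | ~G(k)) & G(p))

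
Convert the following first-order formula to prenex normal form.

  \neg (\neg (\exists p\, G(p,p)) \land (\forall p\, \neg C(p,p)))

Push ¬ through the quantifiers and connectives to reach negation normal form:
  (\exists p\, G(p,p)) \lor (\exists p\, C(p,p))
Standardize variables apart so no two quantifiers bind the same name: p↦v.
  (\exists p\, G(p,p)) \lor (\exists v\, C(v,v))
Extract every quantifier outward, since the variables are now distinct and don't occur free across branches:
  \exists p\, \exists v\, (G(p,p) \lor C(v,v))

\exists p\, \exists v\, (G(p,p) \lor C(v,v))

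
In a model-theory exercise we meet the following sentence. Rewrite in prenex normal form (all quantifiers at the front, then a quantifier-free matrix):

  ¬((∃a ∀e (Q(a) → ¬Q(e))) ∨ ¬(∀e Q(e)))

∀a ∃e ∀w (Q(a) ∧ Q(e) ∧ Q(w))

First replace A → B with ¬A ∨ B.
  ¬((∃a ∀e (¬Q(a) ∨ ¬Q(e))) ∨ ¬(∀e Q(e)))
Move each ¬ inward, flipping quantifiers it crosses:
  (∀a ∃e (Q(a) ∧ Q(e))) ∧ (∀e Q(e))
Rename bound variables to avoid capture: e↦w.
  (∀a ∃e (Q(a) ∧ Q(e))) ∧ (∀w Q(w))
Extract every quantifier outward, since the variables are now distinct and don't occur free across branches:
  ∀a ∃e ∀w (Q(a) ∧ Q(e) ∧ Q(w))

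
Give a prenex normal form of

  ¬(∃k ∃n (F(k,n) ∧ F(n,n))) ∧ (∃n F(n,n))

∀k ∀n ∃u1 ((¬F(k,n) ∨ ¬F(n,n)) ∧ F(u1,u1))

Move each ¬ inward, flipping quantifiers it crosses:
  (∀k ∀n (¬F(k,n) ∨ ¬F(n,n))) ∧ (∃n F(n,n))
Rename bound variables to avoid capture: n↦u1.
  (∀k ∀n (¬F(k,n) ∨ ¬F(n,n))) ∧ (∃u1 F(u1,u1))
Pull the quantifiers to the front (each side's bound variable is not free in the other side):
  ∀k ∀n ∃u1 ((¬F(k,n) ∨ ¬F(n,n)) ∧ F(u1,u1))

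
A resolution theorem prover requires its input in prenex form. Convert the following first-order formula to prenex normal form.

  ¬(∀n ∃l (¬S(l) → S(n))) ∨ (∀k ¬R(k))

∃n ∀l ∀k (¬S(l) ∧ ¬S(n) ∨ ¬R(k))

First replace A → B with ¬A ∨ B.
  ¬(∀n ∃l (¬¬S(l) ∨ S(n))) ∨ (∀k ¬R(k))
Move each ¬ inward, flipping quantifiers it crosses:
  (∃n ∀l (¬S(l) ∧ ¬S(n))) ∨ (∀k ¬R(k))
All bound variables are already distinct, so no renaming is needed.
Pull the quantifiers to the front (each side's bound variable is not free in the other side):
  ∃n ∀l ∀k (¬S(l) ∧ ¬S(n) ∨ ¬R(k))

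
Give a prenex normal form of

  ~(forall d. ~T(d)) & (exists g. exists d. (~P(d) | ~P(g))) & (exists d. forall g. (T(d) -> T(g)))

exists d. exists g. exists p. exists b. forall v. (T(d) & (~P(p) | ~P(g)) & (~T(b) | T(v)))

Rewrite implications/biconditionals: A → B as ¬A ∨ B.
  ~(forall d. ~T(d)) & (exists g. exists d. (~P(d) | ~P(g))) & (exists d. forall g. (~T(d) | T(g)))
Move each ¬ inward, flipping quantifiers it crosses:
  (exists d. T(d)) & (exists g. exists d. (~P(d) | ~P(g))) & (exists d. forall g. (~T(d) | T(g)))
Standardize variables apart so no two quantifiers bind the same name: d↦p, d↦b, g↦v.
  (exists d. T(d)) & (exists g. exists p. (~P(p) | ~P(g))) & (exists b. forall v. (~T(b) | T(v)))
Pull the quantifiers to the front (each side's bound variable is not free in the other side):
  exists d. exists g. exists p. exists b. forall v. (T(d) & (~P(p) | ~P(g)) & (~T(b) | T(v)))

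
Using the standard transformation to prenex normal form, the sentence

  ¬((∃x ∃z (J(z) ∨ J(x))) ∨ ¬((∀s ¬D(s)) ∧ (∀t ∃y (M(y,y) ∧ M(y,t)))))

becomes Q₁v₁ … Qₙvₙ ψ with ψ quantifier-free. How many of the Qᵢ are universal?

4

Move each ¬ inward, flipping quantifiers it crosses:
  (∀x ∀z (¬J(z) ∧ ¬J(x))) ∧ (∀s ¬D(s)) ∧ (∀t ∃y (M(y,y) ∧ M(y,t)))
All bound variables are already distinct, so no renaming is needed.
Finally move all quantifiers to the prefix:
  ∀x ∀z ∀s ∀t ∃y (¬J(z) ∧ ¬J(x) ∧ ¬D(s) ∧ M(y,y) ∧ M(y,t))
The prefix is ∀x ∀z ∀s ∀t ∃y: 4 universal, 1 existential.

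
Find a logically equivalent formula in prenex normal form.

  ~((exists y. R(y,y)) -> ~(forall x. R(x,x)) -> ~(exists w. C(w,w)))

Rewrite implications/biconditionals: A → B as ¬A ∨ B.
  ~(~(exists y. R(y,y)) | ~~(forall x. R(x,x)) | ~(exists w. C(w,w)))
Push ¬ through the quantifiers and connectives to reach negation normal form:
  (exists y. R(y,y)) & (exists x. ~R(x,x)) & (exists w. C(w,w))
All bound variables are already distinct, so no renaming is needed.
Extract every quantifier outward, since the variables are now distinct and don't occur free across branches:
  exists y. exists x. exists w. (R(y,y) & ~R(x,x) & C(w,w))

exists y. exists x. exists w. (R(y,y) & ~R(x,x) & C(w,w))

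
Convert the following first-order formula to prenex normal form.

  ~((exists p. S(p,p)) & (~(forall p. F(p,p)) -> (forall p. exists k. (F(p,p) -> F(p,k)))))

forall p. exists r. exists v. forall k. (~S(p,p) | ~F(r,r) & F(v,v) & ~F(v,k))

First replace A → B with ¬A ∨ B.
  ~((exists p. S(p,p)) & (~~(forall p. F(p,p)) | (forall p. exists k. (~F(p,p) | F(p,k)))))
Move each ¬ inward, flipping quantifiers it crosses:
  (forall p. ~S(p,p)) | (exists p. ~F(p,p)) & (exists p. forall k. (F(p,p) & ~F(p,k)))
Rename bound variables to avoid capture: p↦r, p↦v.
  (forall p. ~S(p,p)) | (exists r. ~F(r,r)) & (exists v. forall k. (F(v,v) & ~F(v,k)))
Pull the quantifiers to the front (each side's bound variable is not free in the other side):
  forall p. exists r. exists v. forall k. (~S(p,p) | ~F(r,r) & F(v,v) & ~F(v,k))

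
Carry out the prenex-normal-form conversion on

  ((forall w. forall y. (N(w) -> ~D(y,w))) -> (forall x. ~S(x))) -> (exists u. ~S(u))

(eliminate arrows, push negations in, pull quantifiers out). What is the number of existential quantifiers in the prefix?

Eliminate → and ↔ using ¬ and ∨.
  ~(~(forall w. forall y. (~N(w) | ~D(y,w))) | (forall x. ~S(x))) | (exists u. ~S(u))
Move each ¬ inward, flipping quantifiers it crosses:
  (forall w. forall y. (~N(w) | ~D(y,w))) & (exists x. S(x)) | (exists u. ~S(u))
All bound variables are already distinct, so no renaming is needed.
Pull the quantifiers to the front (each side's bound variable is not free in the other side):
  forall w. forall y. exists x. exists u. ((~N(w) | ~D(y,w)) & S(x) | ~S(u))
The prefix is forall w forall y exists x exists u: 2 universal, 2 existential.

2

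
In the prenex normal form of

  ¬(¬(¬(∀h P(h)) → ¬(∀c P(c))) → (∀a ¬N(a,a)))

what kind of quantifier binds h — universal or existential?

existential

First replace A → B with ¬A ∨ B.
  ¬(¬¬(¬¬(∀h P(h)) ∨ ¬(∀c P(c))) ∨ (∀a ¬N(a,a)))
Move each ¬ inward, flipping quantifiers it crosses:
  (∃h ¬P(h)) ∧ (∀c P(c)) ∧ (∃a N(a,a))
Pull the quantifiers to the front (each side's bound variable is not free in the other side):
  ∃h ∀c ∃a (¬P(h) ∧ P(c) ∧ N(a,a))
The quantifier ∀h sits under an odd number of negations (counting the antecedent side of each →), so it flips to ∃h.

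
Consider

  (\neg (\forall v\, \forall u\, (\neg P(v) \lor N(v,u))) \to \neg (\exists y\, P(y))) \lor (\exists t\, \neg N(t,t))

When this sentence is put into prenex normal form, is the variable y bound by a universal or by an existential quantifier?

First replace A → B with ¬A ∨ B.
  \neg \neg (\forall v\, \forall u\, (\neg P(v) \lor N(v,u))) \lor \neg (\exists y\, P(y)) \lor (\exists t\, \neg N(t,t))
Move each ¬ inward, flipping quantifiers it crosses:
  (\forall v\, \forall u\, (\neg P(v) \lor N(v,u))) \lor (\forall y\, \neg P(y)) \lor (\exists t\, \neg N(t,t))
All bound variables are already distinct, so no renaming is needed.
Finally move all quantifiers to the prefix:
  \forall v\, \forall u\, \forall y\, \exists t\, (\neg P(v) \lor N(v,u) \lor \neg P(y) \lor \neg N(t,t))
The quantifier \exists y sits under an odd number of negations (counting the antecedent side of each →), so it flips to \forall y.

universal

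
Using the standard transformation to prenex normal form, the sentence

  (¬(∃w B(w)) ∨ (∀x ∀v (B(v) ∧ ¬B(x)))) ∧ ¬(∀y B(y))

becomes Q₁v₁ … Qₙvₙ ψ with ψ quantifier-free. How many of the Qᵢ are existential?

Drive negations inward (¬∀x A ≡ ∃x ¬A, ¬∃x A ≡ ∀x ¬A, De Morgan for ∧/∨):
  ((∀w ¬B(w)) ∨ (∀x ∀v (B(v) ∧ ¬B(x)))) ∧ (∃y ¬B(y))
All bound variables are already distinct, so no renaming is needed.
Extract every quantifier outward, since the variables are now distinct and don't occur free across branches:
  ∀w ∀x ∀v ∃y ((¬B(w) ∨ B(v) ∧ ¬B(x)) ∧ ¬B(y))
The prefix is ∀w ∀x ∀v ∃y: 3 universal, 1 existential.

1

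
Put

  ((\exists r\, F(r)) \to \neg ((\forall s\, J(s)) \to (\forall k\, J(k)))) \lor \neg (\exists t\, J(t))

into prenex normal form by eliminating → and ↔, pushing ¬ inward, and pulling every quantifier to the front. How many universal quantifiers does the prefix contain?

First replace A → B with ¬A ∨ B.
  \neg (\exists r\, F(r)) \lor \neg (\neg (\forall s\, J(s)) \lor (\forall k\, J(k))) \lor \neg (\exists t\, J(t))
Move each ¬ inward, flipping quantifiers it crosses:
  (\forall r\, \neg F(r)) \lor (\forall s\, J(s)) \land (\exists k\, \neg J(k)) \lor (\forall t\, \neg J(t))
Finally move all quantifiers to the prefix:
  \forall r\, \forall s\, \exists k\, \forall t\, (\neg F(r) \lor J(s) \land \neg J(k) \lor \neg J(t))
The prefix is \forall r \forall s \exists k \forall t: 3 universal, 1 existential.

3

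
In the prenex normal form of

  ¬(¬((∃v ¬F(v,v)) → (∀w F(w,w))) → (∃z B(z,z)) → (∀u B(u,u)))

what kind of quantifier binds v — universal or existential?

existential

Eliminate → and ↔ using ¬ and ∨.
  ¬(¬¬(¬(∃v ¬F(v,v)) ∨ (∀w F(w,w))) ∨ ¬(∃z B(z,z)) ∨ (∀u B(u,u)))
Move each ¬ inward, flipping quantifiers it crosses:
  (∃v ¬F(v,v)) ∧ (∃w ¬F(w,w)) ∧ (∃z B(z,z)) ∧ (∃u ¬B(u,u))
All bound variables are already distinct, so no renaming is needed.
Pull the quantifiers to the front (each side's bound variable is not free in the other side):
  ∃v ∃w ∃z ∃u (¬F(v,v) ∧ ¬F(w,w) ∧ B(z,z) ∧ ¬B(u,u))
The quantifier ∃v sits under an even number of negations (counting the antecedent side of each →), so it remains existential.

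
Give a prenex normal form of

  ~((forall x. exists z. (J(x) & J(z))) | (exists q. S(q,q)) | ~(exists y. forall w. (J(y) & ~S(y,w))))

Push ¬ through the quantifiers and connectives to reach negation normal form:
  (exists x. forall z. (~J(x) | ~J(z))) & (forall q. ~S(q,q)) & (exists y. forall w. (J(y) & ~S(y,w)))
All bound variables are already distinct, so no renaming is needed.
Extract every quantifier outward, since the variables are now distinct and don't occur free across branches:
  exists x. forall z. forall q. exists y. forall w. ((~J(x) | ~J(z)) & ~S(q,q) & J(y) & ~S(y,w))

exists x. forall z. forall q. exists y. forall w. ((~J(x) | ~J(z)) & ~S(q,q) & J(y) & ~S(y,w))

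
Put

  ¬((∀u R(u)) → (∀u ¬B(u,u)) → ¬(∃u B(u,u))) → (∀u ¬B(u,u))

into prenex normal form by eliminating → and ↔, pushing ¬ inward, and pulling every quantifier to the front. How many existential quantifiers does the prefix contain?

2

Rewrite implications/biconditionals: A → B as ¬A ∨ B.
  ¬¬(¬(∀u R(u)) ∨ ¬(∀u ¬B(u,u)) ∨ ¬(∃u B(u,u))) ∨ (∀u ¬B(u,u))
Move each ¬ inward, flipping quantifiers it crosses:
  (∃u ¬R(u)) ∨ (∃u B(u,u)) ∨ (∀u ¬B(u,u)) ∨ (∀u ¬B(u,u))
Standardize variables apart so no two quantifiers bind the same name: u↦u1, u↦v, u↦x1.
  (∃u ¬R(u)) ∨ (∃u1 B(u1,u1)) ∨ (∀v ¬B(v,v)) ∨ (∀x1 ¬B(x1,x1))
Pull the quantifiers to the front (each side's bound variable is not free in the other side):
  ∃u ∃u1 ∀v ∀x1 (¬R(u) ∨ B(u1,u1) ∨ ¬B(v,v) ∨ ¬B(x1,x1))
The prefix is ∃u ∃u1 ∀v ∀x1: 2 universal, 2 existential.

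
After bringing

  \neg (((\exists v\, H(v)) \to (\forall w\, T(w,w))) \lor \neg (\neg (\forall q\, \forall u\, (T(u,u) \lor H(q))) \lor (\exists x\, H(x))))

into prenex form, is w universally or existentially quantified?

existential

Eliminate → and ↔ using ¬ and ∨.
  \neg (\neg (\exists v\, H(v)) \lor (\forall w\, T(w,w)) \lor \neg (\neg (\forall q\, \forall u\, (T(u,u) \lor H(q))) \lor (\exists x\, H(x))))
Drive negations inward (¬∀x A ≡ ∃x ¬A, ¬∃x A ≡ ∀x ¬A, De Morgan for ∧/∨):
  (\exists v\, H(v)) \land (\exists w\, \neg T(w,w)) \land ((\exists q\, \exists u\, (\neg T(u,u) \land \neg H(q))) \lor (\exists x\, H(x)))
All bound variables are already distinct, so no renaming is needed.
Finally move all quantifiers to the prefix:
  \exists v\, \exists w\, \exists q\, \exists u\, \exists x\, (H(v) \land \neg T(w,w) \land (\neg T(u,u) \land \neg H(q) \lor H(x)))
The quantifier \forall w sits under an odd number of negations (counting the antecedent side of each →), so it flips to \exists w.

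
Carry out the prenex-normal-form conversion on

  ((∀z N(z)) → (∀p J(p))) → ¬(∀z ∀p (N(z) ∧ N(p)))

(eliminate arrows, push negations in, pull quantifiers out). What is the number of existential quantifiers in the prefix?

3

Eliminate → and ↔ using ¬ and ∨.
  ¬(¬(∀z N(z)) ∨ (∀p J(p))) ∨ ¬(∀z ∀p (N(z) ∧ N(p)))
Drive negations inward (¬∀x A ≡ ∃x ¬A, ¬∃x A ≡ ∀x ¬A, De Morgan for ∧/∨):
  (∀z N(z)) ∧ (∃p ¬J(p)) ∨ (∃z ∃p (¬N(z) ∨ ¬N(p)))
Give each quantifier a distinct variable: z↦u, p↦s.
  (∀z N(z)) ∧ (∃p ¬J(p)) ∨ (∃u ∃s (¬N(u) ∨ ¬N(s)))
Pull the quantifiers to the front (each side's bound variable is not free in the other side):
  ∀z ∃p ∃u ∃s (N(z) ∧ ¬J(p) ∨ ¬N(u) ∨ ¬N(s))
The prefix is ∀z ∃p ∃u ∃s: 1 universal, 3 existential.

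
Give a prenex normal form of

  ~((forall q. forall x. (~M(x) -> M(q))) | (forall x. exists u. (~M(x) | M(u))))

exists q. exists x. exists w1. forall u. (~M(x) & ~M(q) & M(w1) & ~M(u))

Eliminate → and ↔ using ¬ and ∨.
  ~((forall q. forall x. (~~M(x) | M(q))) | (forall x. exists u. (~M(x) | M(u))))
Drive negations inward (¬∀x A ≡ ∃x ¬A, ¬∃x A ≡ ∀x ¬A, De Morgan for ∧/∨):
  (exists q. exists x. (~M(x) & ~M(q))) & (exists x. forall u. (M(x) & ~M(u)))
Standardize variables apart so no two quantifiers bind the same name: x↦w1.
  (exists q. exists x. (~M(x) & ~M(q))) & (exists w1. forall u. (M(w1) & ~M(u)))
Extract every quantifier outward, since the variables are now distinct and don't occur free across branches:
  exists q. exists x. exists w1. forall u. (~M(x) & ~M(q) & M(w1) & ~M(u))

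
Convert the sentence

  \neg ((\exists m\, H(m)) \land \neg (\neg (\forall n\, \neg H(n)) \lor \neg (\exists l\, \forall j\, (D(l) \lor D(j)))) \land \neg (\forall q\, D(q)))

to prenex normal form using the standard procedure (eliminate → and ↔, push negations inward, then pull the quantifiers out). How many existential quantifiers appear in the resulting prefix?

Push ¬ through the quantifiers and connectives to reach negation normal form:
  (\forall m\, \neg H(m)) \lor (\exists n\, H(n)) \lor (\forall l\, \exists j\, (\neg D(l) \land \neg D(j))) \lor (\forall q\, D(q))
All bound variables are already distinct, so no renaming is needed.
Extract every quantifier outward, since the variables are now distinct and don't occur free across branches:
  \forall m\, \exists n\, \forall l\, \exists j\, \forall q\, (\neg H(m) \lor H(n) \lor \neg D(l) \land \neg D(j) \lor D(q))
The prefix is \forall m \exists n \forall l \exists j \forall q: 3 universal, 2 existential.

2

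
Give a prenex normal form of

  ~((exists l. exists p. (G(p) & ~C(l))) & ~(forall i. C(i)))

Push ¬ through the quantifiers and connectives to reach negation normal form:
  (forall l. forall p. (~G(p) | C(l))) | (forall i. C(i))
All bound variables are already distinct, so no renaming is needed.
Extract every quantifier outward, since the variables are now distinct and don't occur free across branches:
  forall l. forall p. forall i. (~G(p) | C(l) | C(i))

forall l. forall p. forall i. (~G(p) | C(l) | C(i))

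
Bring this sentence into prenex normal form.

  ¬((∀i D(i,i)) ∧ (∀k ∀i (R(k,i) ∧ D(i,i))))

Push ¬ through the quantifiers and connectives to reach negation normal form:
  (∃i ¬D(i,i)) ∨ (∃k ∃i (¬R(k,i) ∨ ¬D(i,i)))
Rename bound variables to avoid capture: i↦s.
  (∃i ¬D(i,i)) ∨ (∃k ∃s (¬R(k,s) ∨ ¬D(s,s)))
Pull the quantifiers to the front (each side's bound variable is not free in the other side):
  ∃i ∃k ∃s (¬D(i,i) ∨ ¬R(k,s) ∨ ¬D(s,s))

∃i ∃k ∃s (¬D(i,i) ∨ ¬R(k,s) ∨ ¬D(s,s))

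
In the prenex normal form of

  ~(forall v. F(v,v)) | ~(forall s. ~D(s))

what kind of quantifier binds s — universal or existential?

existential

Move each ¬ inward, flipping quantifiers it crosses:
  (exists v. ~F(v,v)) | (exists s. D(s))
All bound variables are already distinct, so no renaming is needed.
Pull the quantifiers to the front (each side's bound variable is not free in the other side):
  exists v. exists s. (~F(v,v) | D(s))
The quantifier forall s sits under an odd number of negations, so it flips to exists s.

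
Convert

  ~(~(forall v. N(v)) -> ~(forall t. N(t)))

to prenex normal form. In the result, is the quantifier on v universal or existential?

First replace A → B with ¬A ∨ B.
  ~(~~(forall v. N(v)) | ~(forall t. N(t)))
Move each ¬ inward, flipping quantifiers it crosses:
  (exists v. ~N(v)) & (forall t. N(t))
All bound variables are already distinct, so no renaming is needed.
Pull the quantifiers to the front (each side's bound variable is not free in the other side):
  exists v. forall t. (~N(v) & N(t))
The quantifier forall v sits under an odd number of negations (counting the antecedent side of each →), so it flips to exists v.

existential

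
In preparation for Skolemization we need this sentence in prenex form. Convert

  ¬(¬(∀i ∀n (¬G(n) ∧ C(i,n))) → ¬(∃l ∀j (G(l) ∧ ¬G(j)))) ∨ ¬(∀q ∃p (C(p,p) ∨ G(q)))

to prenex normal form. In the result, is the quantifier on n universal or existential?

First replace A → B with ¬A ∨ B.
  ¬(¬¬(∀i ∀n (¬G(n) ∧ C(i,n))) ∨ ¬(∃l ∀j (G(l) ∧ ¬G(j)))) ∨ ¬(∀q ∃p (C(p,p) ∨ G(q)))
Push ¬ through the quantifiers and connectives to reach negation normal form:
  (∃i ∃n (G(n) ∨ ¬C(i,n))) ∧ (∃l ∀j (G(l) ∧ ¬G(j))) ∨ (∃q ∀p (¬C(p,p) ∧ ¬G(q)))
Pull the quantifiers to the front (each side's bound variable is not free in the other side):
  ∃i ∃n ∃l ∀j ∃q ∀p ((G(n) ∨ ¬C(i,n)) ∧ G(l) ∧ ¬G(j) ∨ ¬C(p,p) ∧ ¬G(q))
The quantifier ∀n sits under an odd number of negations (counting the antecedent side of each →), so it flips to ∃n.

existential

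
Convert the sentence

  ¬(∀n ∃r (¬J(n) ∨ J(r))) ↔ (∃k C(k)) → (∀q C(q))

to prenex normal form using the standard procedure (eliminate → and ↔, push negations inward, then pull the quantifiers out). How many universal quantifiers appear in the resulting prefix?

4

Eliminate → and ↔ using ¬ and ∨; A ↔ B as (¬A ∨ B) ∧ (¬B ∨ A).
  (¬¬(∀n ∃r (¬J(n) ∨ J(r))) ∨ ¬(∃k C(k)) ∨ (∀q C(q))) ∧ (¬(¬(∃k C(k)) ∨ (∀q C(q))) ∨ ¬(∀n ∃r (¬J(n) ∨ J(r))))
Drive negations inward (¬∀x A ≡ ∃x ¬A, ¬∃x A ≡ ∀x ¬A, De Morgan for ∧/∨):
  ((∀n ∃r (¬J(n) ∨ J(r))) ∨ (∀k ¬C(k)) ∨ (∀q C(q))) ∧ ((∃k C(k)) ∧ (∃q ¬C(q)) ∨ (∃n ∀r (J(n) ∧ ¬J(r))))
Give each quantifier a distinct variable: k↦b, q↦t, n↦c, r↦y.
  ((∀n ∃r (¬J(n) ∨ J(r))) ∨ (∀k ¬C(k)) ∨ (∀q C(q))) ∧ ((∃b C(b)) ∧ (∃t ¬C(t)) ∨ (∃c ∀y (J(c) ∧ ¬J(y))))
Extract every quantifier outward, since the variables are now distinct and don't occur free across branches:
  ∀n ∃r ∀k ∀q ∃b ∃t ∃c ∀y ((¬J(n) ∨ J(r) ∨ ¬C(k) ∨ C(q)) ∧ (C(b) ∧ ¬C(t) ∨ J(c) ∧ ¬J(y)))
The prefix is ∀n ∃r ∀k ∀q ∃b ∃t ∃c ∀y: 4 universal, 4 existential.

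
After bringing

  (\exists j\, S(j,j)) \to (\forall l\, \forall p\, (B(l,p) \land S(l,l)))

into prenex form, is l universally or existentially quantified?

Eliminate → and ↔ using ¬ and ∨.
  \neg (\exists j\, S(j,j)) \lor (\forall l\, \forall p\, (B(l,p) \land S(l,l)))
Drive negations inward (¬∀x A ≡ ∃x ¬A, ¬∃x A ≡ ∀x ¬A, De Morgan for ∧/∨):
  (\forall j\, \neg S(j,j)) \lor (\forall l\, \forall p\, (B(l,p) \land S(l,l)))
All bound variables are already distinct, so no renaming is needed.
Extract every quantifier outward, since the variables are now distinct and don't occur free across branches:
  \forall j\, \forall l\, \forall p\, (\neg S(j,j) \lor B(l,p) \land S(l,l))
The quantifier \forall l sits under an even number of negations (counting the antecedent side of each →), so it remains universal.

universal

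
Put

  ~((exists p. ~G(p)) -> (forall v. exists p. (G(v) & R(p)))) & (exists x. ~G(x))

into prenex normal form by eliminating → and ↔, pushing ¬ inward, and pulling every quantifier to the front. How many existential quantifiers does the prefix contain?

Rewrite implications/biconditionals: A → B as ¬A ∨ B.
  ~(~(exists p. ~G(p)) | (forall v. exists p. (G(v) & R(p)))) & (exists x. ~G(x))
Push ¬ through the quantifiers and connectives to reach negation normal form:
  (exists p. ~G(p)) & (exists v. forall p. (~G(v) | ~R(p))) & (exists x. ~G(x))
Standardize variables apart so no two quantifiers bind the same name: p↦t.
  (exists p. ~G(p)) & (exists v. forall t. (~G(v) | ~R(t))) & (exists x. ~G(x))
Extract every quantifier outward, since the variables are now distinct and don't occur free across branches:
  exists p. exists v. forall t. exists x. (~G(p) & (~G(v) | ~R(t)) & ~G(x))
The prefix is exists p exists v forall t exists x: 1 universal, 3 existential.

3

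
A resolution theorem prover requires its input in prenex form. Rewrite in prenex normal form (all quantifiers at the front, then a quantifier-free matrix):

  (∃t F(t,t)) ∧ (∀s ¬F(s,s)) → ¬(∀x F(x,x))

∀t ∃s ∃x (¬F(t,t) ∨ F(s,s) ∨ ¬F(x,x))

Rewrite implications/biconditionals: A → B as ¬A ∨ B.
  ¬((∃t F(t,t)) ∧ (∀s ¬F(s,s))) ∨ ¬(∀x F(x,x))
Push ¬ through the quantifiers and connectives to reach negation normal form:
  (∀t ¬F(t,t)) ∨ (∃s F(s,s)) ∨ (∃x ¬F(x,x))
All bound variables are already distinct, so no renaming is needed.
Pull the quantifiers to the front (each side's bound variable is not free in the other side):
  ∀t ∃s ∃x (¬F(t,t) ∨ F(s,s) ∨ ¬F(x,x))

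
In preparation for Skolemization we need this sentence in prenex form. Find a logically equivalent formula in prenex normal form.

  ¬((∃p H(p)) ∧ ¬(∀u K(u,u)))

∀p ∀u (¬H(p) ∨ K(u,u))

Move each ¬ inward, flipping quantifiers it crosses:
  (∀p ¬H(p)) ∨ (∀u K(u,u))
Pull the quantifiers to the front (each side's bound variable is not free in the other side):
  ∀p ∀u (¬H(p) ∨ K(u,u))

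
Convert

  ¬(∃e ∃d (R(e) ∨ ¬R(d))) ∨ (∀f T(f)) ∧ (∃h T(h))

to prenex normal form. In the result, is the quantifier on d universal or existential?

universal

Push ¬ through the quantifiers and connectives to reach negation normal form:
  (∀e ∀d (¬R(e) ∧ R(d))) ∨ (∀f T(f)) ∧ (∃h T(h))
Finally move all quantifiers to the prefix:
  ∀e ∀d ∀f ∃h (¬R(e) ∧ R(d) ∨ T(f) ∧ T(h))
The quantifier ∃d sits under an odd number of negations, so it flips to ∀d.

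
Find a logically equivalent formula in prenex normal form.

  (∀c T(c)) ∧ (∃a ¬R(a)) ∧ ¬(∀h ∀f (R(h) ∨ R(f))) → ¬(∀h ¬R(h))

Rewrite implications/biconditionals: A → B as ¬A ∨ B.
  ¬((∀c T(c)) ∧ (∃a ¬R(a)) ∧ ¬(∀h ∀f (R(h) ∨ R(f)))) ∨ ¬(∀h ¬R(h))
Push ¬ through the quantifiers and connectives to reach negation normal form:
  (∃c ¬T(c)) ∨ (∀a R(a)) ∨ (∀h ∀f (R(h) ∨ R(f))) ∨ (∃h R(h))
Rename bound variables to avoid capture: h↦p.
  (∃c ¬T(c)) ∨ (∀a R(a)) ∨ (∀h ∀f (R(h) ∨ R(f))) ∨ (∃p R(p))
Pull the quantifiers to the front (each side's bound variable is not free in the other side):
  ∃c ∀a ∀h ∀f ∃p (¬T(c) ∨ R(a) ∨ R(h) ∨ R(f) ∨ R(p))

∃c ∀a ∀h ∀f ∃p (¬T(c) ∨ R(a) ∨ R(h) ∨ R(f) ∨ R(p))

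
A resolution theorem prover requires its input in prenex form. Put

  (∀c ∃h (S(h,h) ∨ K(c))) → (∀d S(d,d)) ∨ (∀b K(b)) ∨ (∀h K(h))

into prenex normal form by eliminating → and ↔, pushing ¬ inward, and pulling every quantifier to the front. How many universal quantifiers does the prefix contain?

4

Eliminate → and ↔ using ¬ and ∨.
  ¬(∀c ∃h (S(h,h) ∨ K(c))) ∨ (∀d S(d,d)) ∨ (∀b K(b)) ∨ (∀h K(h))
Push ¬ through the quantifiers and connectives to reach negation normal form:
  (∃c ∀h (¬S(h,h) ∧ ¬K(c))) ∨ (∀d S(d,d)) ∨ (∀b K(b)) ∨ (∀h K(h))
Standardize variables apart so no two quantifiers bind the same name: h↦y1.
  (∃c ∀h (¬S(h,h) ∧ ¬K(c))) ∨ (∀d S(d,d)) ∨ (∀b K(b)) ∨ (∀y1 K(y1))
Extract every quantifier outward, since the variables are now distinct and don't occur free across branches:
  ∃c ∀h ∀d ∀b ∀y1 (¬S(h,h) ∧ ¬K(c) ∨ S(d,d) ∨ K(b) ∨ K(y1))
The prefix is ∃c ∀h ∀d ∀b ∀y1: 4 universal, 1 existential.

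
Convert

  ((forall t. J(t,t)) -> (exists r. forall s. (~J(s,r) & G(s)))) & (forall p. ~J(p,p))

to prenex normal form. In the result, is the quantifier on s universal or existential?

Rewrite implications/biconditionals: A → B as ¬A ∨ B.
  (~(forall t. J(t,t)) | (exists r. forall s. (~J(s,r) & G(s)))) & (forall p. ~J(p,p))
Push ¬ through the quantifiers and connectives to reach negation normal form:
  ((exists t. ~J(t,t)) | (exists r. forall s. (~J(s,r) & G(s)))) & (forall p. ~J(p,p))
Finally move all quantifiers to the prefix:
  exists t. exists r. forall s. forall p. ((~J(t,t) | ~J(s,r) & G(s)) & ~J(p,p))
The quantifier forall s sits under an even number of negations (counting the antecedent side of each →), so it remains universal.

universal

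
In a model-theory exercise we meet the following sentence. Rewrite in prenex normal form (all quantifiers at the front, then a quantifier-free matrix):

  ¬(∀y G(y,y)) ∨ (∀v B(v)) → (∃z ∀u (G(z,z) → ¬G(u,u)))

Rewrite implications/biconditionals: A → B as ¬A ∨ B.
  ¬(¬(∀y G(y,y)) ∨ (∀v B(v))) ∨ (∃z ∀u (¬G(z,z) ∨ ¬G(u,u)))
Move each ¬ inward, flipping quantifiers it crosses:
  (∀y G(y,y)) ∧ (∃v ¬B(v)) ∨ (∃z ∀u (¬G(z,z) ∨ ¬G(u,u)))
All bound variables are already distinct, so no renaming is needed.
Pull the quantifiers to the front (each side's bound variable is not free in the other side):
  ∀y ∃v ∃z ∀u (G(y,y) ∧ ¬B(v) ∨ ¬G(z,z) ∨ ¬G(u,u))

∀y ∃v ∃z ∀u (G(y,y) ∧ ¬B(v) ∨ ¬G(z,z) ∨ ¬G(u,u))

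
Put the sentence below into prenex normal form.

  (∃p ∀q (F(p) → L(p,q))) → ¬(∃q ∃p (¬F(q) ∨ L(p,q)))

Rewrite implications/biconditionals: A → B as ¬A ∨ B.
  ¬(∃p ∀q (¬F(p) ∨ L(p,q))) ∨ ¬(∃q ∃p (¬F(q) ∨ L(p,q)))
Move each ¬ inward, flipping quantifiers it crosses:
  (∀p ∃q (F(p) ∧ ¬L(p,q))) ∨ (∀q ∀p (F(q) ∧ ¬L(p,q)))
Rename bound variables to avoid capture: q↦u1, p↦b.
  (∀p ∃q (F(p) ∧ ¬L(p,q))) ∨ (∀u1 ∀b (F(u1) ∧ ¬L(b,u1)))
Extract every quantifier outward, since the variables are now distinct and don't occur free across branches:
  ∀p ∃q ∀u1 ∀b (F(p) ∧ ¬L(p,q) ∨ F(u1) ∧ ¬L(b,u1))

∀p ∃q ∀u1 ∀b (F(p) ∧ ¬L(p,q) ∨ F(u1) ∧ ¬L(b,u1))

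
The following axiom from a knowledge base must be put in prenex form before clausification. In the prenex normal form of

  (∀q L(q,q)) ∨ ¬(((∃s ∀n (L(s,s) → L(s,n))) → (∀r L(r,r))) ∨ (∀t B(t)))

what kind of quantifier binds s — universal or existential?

Eliminate → and ↔ using ¬ and ∨.
  (∀q L(q,q)) ∨ ¬(¬(∃s ∀n (¬L(s,s) ∨ L(s,n))) ∨ (∀r L(r,r)) ∨ (∀t B(t)))
Drive negations inward (¬∀x A ≡ ∃x ¬A, ¬∃x A ≡ ∀x ¬A, De Morgan for ∧/∨):
  (∀q L(q,q)) ∨ (∃s ∀n (¬L(s,s) ∨ L(s,n))) ∧ (∃r ¬L(r,r)) ∧ (∃t ¬B(t))
Extract every quantifier outward, since the variables are now distinct and don't occur free across branches:
  ∀q ∃s ∀n ∃r ∃t (L(q,q) ∨ (¬L(s,s) ∨ L(s,n)) ∧ ¬L(r,r) ∧ ¬B(t))
The quantifier ∃s sits under an even number of negations (counting the antecedent side of each →), so it remains existential.

existential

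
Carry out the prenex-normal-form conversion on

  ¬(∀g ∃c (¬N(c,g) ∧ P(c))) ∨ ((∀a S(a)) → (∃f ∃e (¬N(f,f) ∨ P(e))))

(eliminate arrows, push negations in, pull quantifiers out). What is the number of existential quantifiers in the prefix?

4

Rewrite implications/biconditionals: A → B as ¬A ∨ B.
  ¬(∀g ∃c (¬N(c,g) ∧ P(c))) ∨ ¬(∀a S(a)) ∨ (∃f ∃e (¬N(f,f) ∨ P(e)))
Move each ¬ inward, flipping quantifiers it crosses:
  (∃g ∀c (N(c,g) ∨ ¬P(c))) ∨ (∃a ¬S(a)) ∨ (∃f ∃e (¬N(f,f) ∨ P(e)))
Extract every quantifier outward, since the variables are now distinct and don't occur free across branches:
  ∃g ∀c ∃a ∃f ∃e (N(c,g) ∨ ¬P(c) ∨ ¬S(a) ∨ ¬N(f,f) ∨ P(e))
The prefix is ∃g ∀c ∃a ∃f ∃e: 1 universal, 4 existential.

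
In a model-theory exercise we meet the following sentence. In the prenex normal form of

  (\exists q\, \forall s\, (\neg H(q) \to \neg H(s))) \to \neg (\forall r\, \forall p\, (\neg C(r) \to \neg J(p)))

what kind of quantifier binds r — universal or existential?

existential

Eliminate → and ↔ using ¬ and ∨.
  \neg (\exists q\, \forall s\, (\neg \neg H(q) \lor \neg H(s))) \lor \neg (\forall r\, \forall p\, (\neg \neg C(r) \lor \neg J(p)))
Push ¬ through the quantifiers and connectives to reach negation normal form:
  (\forall q\, \exists s\, (\neg H(q) \land H(s))) \lor (\exists r\, \exists p\, (\neg C(r) \land J(p)))
All bound variables are already distinct, so no renaming is needed.
Finally move all quantifiers to the prefix:
  \forall q\, \exists s\, \exists r\, \exists p\, (\neg H(q) \land H(s) \lor \neg C(r) \land J(p))
The quantifier \forall r sits under an odd number of negations (counting the antecedent side of each →), so it flips to \exists r.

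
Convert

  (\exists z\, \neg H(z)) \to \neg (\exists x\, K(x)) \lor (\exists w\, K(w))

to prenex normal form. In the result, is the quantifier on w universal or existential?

existential

Eliminate → and ↔ using ¬ and ∨.
  \neg (\exists z\, \neg H(z)) \lor \neg (\exists x\, K(x)) \lor (\exists w\, K(w))
Push ¬ through the quantifiers and connectives to reach negation normal form:
  (\forall z\, H(z)) \lor (\forall x\, \neg K(x)) \lor (\exists w\, K(w))
Extract every quantifier outward, since the variables are now distinct and don't occur free across branches:
  \forall z\, \forall x\, \exists w\, (H(z) \lor \neg K(x) \lor K(w))
The quantifier \exists w sits under an even number of negations (counting the antecedent side of each →), so it remains existential.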